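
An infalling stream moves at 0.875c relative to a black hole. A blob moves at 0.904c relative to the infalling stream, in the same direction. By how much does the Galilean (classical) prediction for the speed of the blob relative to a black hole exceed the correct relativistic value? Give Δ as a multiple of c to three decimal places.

Galilean: u_cl = 0.904 + 0.875 = 1.7790.
Relativistic: u_rel = (0.904 + 0.875) / (1 + 0.904·0.875) = 1.7790/1.7910 = 0.9933.
Δ = 1.7790 − 0.9933 = 0.7857.
(The classical prediction exceeds c; the relativistic result does not.)

Δ = 0.786c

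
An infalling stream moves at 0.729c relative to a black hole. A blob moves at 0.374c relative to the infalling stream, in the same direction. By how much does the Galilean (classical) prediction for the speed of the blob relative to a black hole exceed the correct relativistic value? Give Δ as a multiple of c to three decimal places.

Galilean: u_cl = 0.374 + 0.729 = 1.1030.
Relativistic: u_rel = (0.374 + 0.729) / (1 + 0.374·0.729) = 1.1030/1.2726 = 0.8667.
Δ = 1.1030 − 0.8667 = 0.2363.
(The classical prediction exceeds c; the relativistic result does not.)

Δ = 0.236c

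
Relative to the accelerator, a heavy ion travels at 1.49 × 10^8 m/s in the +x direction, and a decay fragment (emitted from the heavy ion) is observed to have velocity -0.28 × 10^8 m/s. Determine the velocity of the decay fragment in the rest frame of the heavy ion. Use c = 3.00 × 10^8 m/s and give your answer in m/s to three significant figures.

v = 0.497c, u = -0.093c.
Invert the composition law: u' = (u − v)/(1 − uv/c²).
u' = (-0.093 − 0.497) / (1 − (-0.093)(0.497)) = -0.5900/1.0464 = -0.5639.
u' = -0.5639 × 3.00 × 10^8 m/s.

-1.69 × 10^8 m/s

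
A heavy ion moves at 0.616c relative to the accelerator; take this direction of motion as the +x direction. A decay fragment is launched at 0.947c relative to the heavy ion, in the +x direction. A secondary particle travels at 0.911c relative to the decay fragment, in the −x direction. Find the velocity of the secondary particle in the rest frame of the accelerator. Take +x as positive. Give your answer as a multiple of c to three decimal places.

Apply u = (u' + v)/(1 + u'v/c²) successively, working outward toward the accelerator.
Start: velocity of the heavy ion relative to the accelerator = 0.6160c.
Compose with the decay fragment (u' = 0.947 in the heavy ion frame): u_1 = (0.947 + 0.616) / (1 + 0.947·0.616) = 1.5630/1.5834 = 0.9871.
Compose with the secondary particle (u' = -0.911 in the decay fragment frame): u_2 = (-0.911 + 0.987) / (1 + (-0.911)·0.987) = 0.0761/0.1007 = 0.7561.

+0.756c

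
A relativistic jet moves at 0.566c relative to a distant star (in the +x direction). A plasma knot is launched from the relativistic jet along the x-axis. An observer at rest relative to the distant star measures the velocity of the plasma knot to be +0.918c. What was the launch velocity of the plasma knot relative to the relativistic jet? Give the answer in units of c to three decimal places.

Invert the composition law: u' = (u − v)/(1 − uv/c²).
u' = (0.918 − 0.566) / (1 − (0.918)(0.566)) = 0.3520/0.4804 = 0.7327.

+0.733c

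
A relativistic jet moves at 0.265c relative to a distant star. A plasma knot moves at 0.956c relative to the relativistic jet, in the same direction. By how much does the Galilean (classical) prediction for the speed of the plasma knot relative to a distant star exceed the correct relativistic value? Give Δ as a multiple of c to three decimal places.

Galilean: u_cl = 0.956 + 0.265 = 1.2210.
Relativistic: u_rel = (0.956 + 0.265) / (1 + 0.956·0.265) = 1.2210/1.2533 = 0.9742.
Δ = 1.2210 − 0.9742 = 0.2468.
(The classical prediction exceeds c; the relativistic result does not.)

Δ = 0.247c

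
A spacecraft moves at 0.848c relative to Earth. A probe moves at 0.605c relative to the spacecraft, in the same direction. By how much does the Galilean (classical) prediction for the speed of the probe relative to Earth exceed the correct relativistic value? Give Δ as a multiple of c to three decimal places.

Δ = 0.493c

Galilean: u_cl = 0.605 + 0.848 = 1.4530.
Relativistic: u_rel = (0.605 + 0.848) / (1 + 0.605·0.848) = 1.4530/1.5130 = 0.9603.
Δ = 1.4530 − 0.9603 = 0.4927.
(The classical prediction exceeds c; the relativistic result does not.)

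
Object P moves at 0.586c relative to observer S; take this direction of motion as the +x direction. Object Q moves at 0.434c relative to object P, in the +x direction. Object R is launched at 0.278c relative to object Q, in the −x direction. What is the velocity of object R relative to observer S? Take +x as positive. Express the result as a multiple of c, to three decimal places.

Apply u = (u' + v)/(1 + u'v/c²) successively, working outward toward observer S.
Start: velocity of object P relative to observer S = 0.5860c.
Compose with object Q (u' = 0.434 in object P frame): u_1 = (0.434 + 0.586) / (1 + 0.434·0.586) = 1.0200/1.2543 = 0.8132.
Compose with object R (u' = -0.278 in object Q frame): u_2 = (-0.278 + 0.813) / (1 + (-0.278)·0.813) = 0.5352/0.7739 = 0.6915.

+0.692c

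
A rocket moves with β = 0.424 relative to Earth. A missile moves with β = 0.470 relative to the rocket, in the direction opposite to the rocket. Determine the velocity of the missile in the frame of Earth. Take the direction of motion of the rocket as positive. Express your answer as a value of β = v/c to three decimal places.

With v = 0.424 and u' = -0.470 (in units of c),
u = (u' + v)/(1 + u'v/c²):
u = (-0.470 + 0.424) / (1 + (-0.470)·0.424) = -0.0460/0.8007 = -0.0574
(Galilean addition would give -0.046c.)

β = -0.057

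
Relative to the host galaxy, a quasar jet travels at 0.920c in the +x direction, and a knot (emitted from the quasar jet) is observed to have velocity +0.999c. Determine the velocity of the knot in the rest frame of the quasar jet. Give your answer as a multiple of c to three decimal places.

+0.976c

Invert the composition law: u' = (u − v)/(1 − uv/c²).
u' = (0.999 − 0.920) / (1 − (0.999)(0.920)) = 0.0790/0.0809 = 0.9763.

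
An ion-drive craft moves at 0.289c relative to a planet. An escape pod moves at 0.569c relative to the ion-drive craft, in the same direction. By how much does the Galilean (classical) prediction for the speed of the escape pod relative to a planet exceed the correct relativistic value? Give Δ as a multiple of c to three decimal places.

Δ = 0.121c

Galilean: u_cl = 0.569 + 0.289 = 0.8580.
Relativistic: u_rel = (0.569 + 0.289) / (1 + 0.569·0.289) = 0.8580/1.1644 = 0.7368.
Δ = 0.8580 − 0.7368 = 0.1212.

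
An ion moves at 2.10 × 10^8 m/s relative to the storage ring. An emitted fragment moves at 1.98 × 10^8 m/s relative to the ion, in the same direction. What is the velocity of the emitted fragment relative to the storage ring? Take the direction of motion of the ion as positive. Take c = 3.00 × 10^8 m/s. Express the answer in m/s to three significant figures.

In units of c (dividing by 3.00 × 10^8 m/s): v = 0.700, u' = 0.660.
u = (u' + v)/(1 + u'v/c²):
u = (0.660 + 0.700) / (1 + 0.660·0.700) = 1.3600/1.4620 = 0.9302
(Galilean addition would give +1.360c, exceeding c.)
Converting back: u = 0.9302 × 3.00 × 10^8 m/s.

2.79 × 10^8 m/s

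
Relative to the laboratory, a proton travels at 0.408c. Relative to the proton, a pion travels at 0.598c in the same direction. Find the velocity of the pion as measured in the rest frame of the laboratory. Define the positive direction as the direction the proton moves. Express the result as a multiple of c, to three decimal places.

With v = 0.408 and u' = 0.598 (in units of c),
u = (u' + v)/(1 + u'v/c²):
u = (0.598 + 0.408) / (1 + 0.598·0.408) = 1.0060/1.2440 = 0.8087

0.809c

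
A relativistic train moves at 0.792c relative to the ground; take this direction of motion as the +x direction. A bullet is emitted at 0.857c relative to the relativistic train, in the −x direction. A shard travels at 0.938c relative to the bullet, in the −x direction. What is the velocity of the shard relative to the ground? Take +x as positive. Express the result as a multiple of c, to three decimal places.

Apply u = (u' + v)/(1 + u'v/c²) successively, working outward toward the ground.
Start: velocity of the relativistic train relative to the ground = 0.7920c.
Compose with the bullet (u' = -0.857 in the relativistic train frame): u_1 = (-0.857 + 0.792) / (1 + (-0.857)·0.792) = -0.0650/0.3213 = -0.2023.
Compose with the shard (u' = -0.938 in the bullet frame): u_2 = (-0.938 + (-0.202)) / (1 + (-0.938)·(-0.202)) = -1.1403/1.1898 = -0.9584.

-0.958c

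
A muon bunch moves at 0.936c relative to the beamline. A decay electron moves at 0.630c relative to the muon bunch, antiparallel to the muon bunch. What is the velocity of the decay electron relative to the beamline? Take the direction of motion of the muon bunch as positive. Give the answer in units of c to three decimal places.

+0.746c

With v = 0.936 and u' = -0.630 (in units of c),
u = (u' + v)/(1 + u'v/c²):
u = (-0.630 + 0.936) / (1 + (-0.630)·0.936) = 0.3060/0.4103 = 0.7458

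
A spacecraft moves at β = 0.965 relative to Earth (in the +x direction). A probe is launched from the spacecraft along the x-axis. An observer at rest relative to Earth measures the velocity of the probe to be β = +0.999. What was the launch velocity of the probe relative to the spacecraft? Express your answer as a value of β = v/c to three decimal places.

Invert the composition law: u' = (u − v)/(1 − uv/c²).
u' = (0.999 − 0.965) / (1 − (0.999)(0.965)) = 0.0340/0.0360 = 0.9454.

β = +0.945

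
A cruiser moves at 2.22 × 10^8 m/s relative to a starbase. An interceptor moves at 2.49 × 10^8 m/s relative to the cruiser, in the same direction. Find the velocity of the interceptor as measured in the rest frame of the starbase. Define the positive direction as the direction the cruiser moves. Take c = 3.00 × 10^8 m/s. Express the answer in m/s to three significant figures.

2.92 × 10^8 m/s

In units of c (dividing by 3.00 × 10^8 m/s): v = 0.740, u' = 0.830.
u = (u' + v)/(1 + u'v/c²):
u = (0.830 + 0.740) / (1 + 0.830·0.740) = 1.5700/1.6142 = 0.9726
(Galilean addition would give +1.570c, exceeding c.)
Converting back: u = 0.9726 × 3.00 × 10^8 m/s.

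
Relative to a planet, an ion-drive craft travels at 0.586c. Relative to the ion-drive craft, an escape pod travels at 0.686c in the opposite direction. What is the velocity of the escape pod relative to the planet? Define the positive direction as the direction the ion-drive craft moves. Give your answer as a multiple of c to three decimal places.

With v = 0.586 and u' = -0.686 (in units of c),
u = (u' + v)/(1 + u'v/c²):
u = (-0.686 + 0.586) / (1 + (-0.686)·0.586) = -0.1000/0.5980 = -0.1672

-0.167c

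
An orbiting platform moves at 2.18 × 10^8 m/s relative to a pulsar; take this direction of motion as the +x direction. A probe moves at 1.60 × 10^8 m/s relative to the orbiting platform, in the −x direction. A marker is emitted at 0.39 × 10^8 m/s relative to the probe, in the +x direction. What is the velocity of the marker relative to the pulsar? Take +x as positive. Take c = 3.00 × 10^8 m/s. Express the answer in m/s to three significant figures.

Apply u = (u' + v)/(1 + u'v/c²) successively, working outward toward the pulsar.
(Dividing each given speed by c = 3.00 × 10^8 m/s to work in units of c.)
Start: velocity of the orbiting platform relative to the pulsar = 0.7267c.
Compose with the probe (u' = -0.533 in the orbiting platform frame): u_1 = (-0.533 + 0.727) / (1 + (-0.533)·0.727) = 0.1933/0.6124 = 0.3157.
Compose with the marker (u' = 0.130 in the probe frame): u_2 = (0.130 + 0.316) / (1 + 0.130·0.316) = 0.4457/1.0410 = 0.4281.
So u = 0.4281 × 3.00 × 10^8 m/s.

+1.28 × 10^8 m/s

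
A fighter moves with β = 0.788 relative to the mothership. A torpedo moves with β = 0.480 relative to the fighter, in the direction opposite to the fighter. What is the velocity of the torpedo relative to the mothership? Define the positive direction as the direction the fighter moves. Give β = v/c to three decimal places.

With v = 0.788 and u' = -0.480 (in units of c),
u = (u' + v)/(1 + u'v/c²):
u = (-0.480 + 0.788) / (1 + (-0.480)·0.788) = 0.3080/0.6218 = 0.4954
(Galilean addition would give +0.308c.)

β = +0.495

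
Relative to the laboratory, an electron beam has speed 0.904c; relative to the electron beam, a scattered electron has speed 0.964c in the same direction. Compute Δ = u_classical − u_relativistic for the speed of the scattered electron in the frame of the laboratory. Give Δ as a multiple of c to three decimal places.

Δ = 0.870c

Galilean: u_cl = 0.964 + 0.904 = 1.8680.
Relativistic: u_rel = (0.964 + 0.904) / (1 + 0.964·0.904) = 1.8680/1.8715 = 0.9982.
Δ = 1.8680 − 0.9982 = 0.8698.
(The classical prediction exceeds c; the relativistic result does not.)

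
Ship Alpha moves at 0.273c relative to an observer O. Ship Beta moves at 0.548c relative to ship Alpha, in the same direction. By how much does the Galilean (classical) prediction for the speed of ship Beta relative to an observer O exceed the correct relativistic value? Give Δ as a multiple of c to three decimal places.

Δ = 0.107c

Galilean: u_cl = 0.548 + 0.273 = 0.8210.
Relativistic: u_rel = (0.548 + 0.273) / (1 + 0.548·0.273) = 0.8210/1.1496 = 0.7142.
Δ = 0.8210 − 0.7142 = 0.1068.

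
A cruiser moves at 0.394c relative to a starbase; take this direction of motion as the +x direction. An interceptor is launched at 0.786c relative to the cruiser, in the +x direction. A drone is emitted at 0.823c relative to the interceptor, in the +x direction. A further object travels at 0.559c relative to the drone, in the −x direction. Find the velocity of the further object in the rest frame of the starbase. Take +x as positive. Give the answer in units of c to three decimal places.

+0.965c

Apply u = (u' + v)/(1 + u'v/c²) successively, working outward toward the starbase.
Start: velocity of the cruiser relative to the starbase = 0.3940c.
Compose with the interceptor (u' = 0.786 in the cruiser frame): u_1 = (0.786 + 0.394) / (1 + 0.786·0.394) = 1.1800/1.3097 = 0.9010.
Compose with the drone (u' = 0.823 in the interceptor frame): u_2 = (0.823 + 0.901) / (1 + 0.823·0.901) = 1.7240/1.7415 = 0.9899.
Compose with the further object (u' = -0.559 in the drone frame): u_3 = (-0.559 + 0.990) / (1 + (-0.559)·0.990) = 0.4309/0.4466 = 0.9649.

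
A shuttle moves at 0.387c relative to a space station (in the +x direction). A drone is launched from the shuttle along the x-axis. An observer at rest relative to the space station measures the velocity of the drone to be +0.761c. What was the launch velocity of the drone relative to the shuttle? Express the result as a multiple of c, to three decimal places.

+0.530c

Invert the composition law: u' = (u − v)/(1 − uv/c²).
u' = (0.761 − 0.387) / (1 − (0.761)(0.387)) = 0.3740/0.7055 = 0.5301.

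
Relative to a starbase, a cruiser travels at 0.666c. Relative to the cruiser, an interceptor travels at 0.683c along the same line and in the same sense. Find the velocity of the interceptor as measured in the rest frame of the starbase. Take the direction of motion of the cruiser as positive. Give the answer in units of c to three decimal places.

With v = 0.666 and u' = 0.683 (in units of c),
u = (u' + v)/(1 + u'v/c²):
u = (0.683 + 0.666) / (1 + 0.683·0.666) = 1.3490/1.4549 = 0.9272

0.927c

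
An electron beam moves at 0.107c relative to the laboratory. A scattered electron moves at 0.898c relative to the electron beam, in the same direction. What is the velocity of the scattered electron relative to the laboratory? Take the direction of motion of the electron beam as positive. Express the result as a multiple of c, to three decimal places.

With v = 0.107 and u' = 0.898 (in units of c),
u = (u' + v)/(1 + u'v/c²):
u = (0.898 + 0.107) / (1 + 0.898·0.107) = 1.0050/1.0961 = 0.9169

0.917c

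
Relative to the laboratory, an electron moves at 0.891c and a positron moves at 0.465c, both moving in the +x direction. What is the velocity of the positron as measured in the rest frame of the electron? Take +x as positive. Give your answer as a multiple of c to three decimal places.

-0.727c

β_A = 0.891, β_B = 0.465.
Transform to A's frame with the inverse velocity-addition law: u' = (u − v)/(1 − uv/c²), taking u = β_B and v = β_A.
u' = (0.465 − 0.891) / (1 − (0.891)(0.465)) = -0.4260/0.5857 = -0.7274.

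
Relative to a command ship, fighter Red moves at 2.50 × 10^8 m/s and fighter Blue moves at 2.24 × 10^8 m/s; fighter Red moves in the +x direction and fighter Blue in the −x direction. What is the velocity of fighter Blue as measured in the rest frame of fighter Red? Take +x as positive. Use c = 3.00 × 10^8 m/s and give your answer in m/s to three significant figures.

β_A = 0.833, β_B = -0.747 (dividing each by c = 3.00 × 10^8 m/s).
Transform to A's frame with the inverse velocity-addition law: u' = (u − v)/(1 − uv/c²), taking u = β_B and v = β_A.
u' = (-0.747 − 0.833) / (1 − (0.833)(-0.747)) = -1.5800/1.6222 = -0.9740.
u' = -0.9740 × 3.00 × 10^8 m/s.

-2.92 × 10^8 m/s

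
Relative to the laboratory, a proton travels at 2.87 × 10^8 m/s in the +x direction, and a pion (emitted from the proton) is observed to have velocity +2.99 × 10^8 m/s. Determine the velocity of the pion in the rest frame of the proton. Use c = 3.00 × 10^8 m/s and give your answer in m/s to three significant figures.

+2.58 × 10^8 m/s

v = 0.957c, u = 0.997c.
Invert the composition law: u' = (u − v)/(1 − uv/c²).
u' = (0.997 − 0.957) / (1 − (0.997)(0.957)) = 0.0400/0.0465 = 0.8598.
u' = 0.8598 × 3.00 × 10^8 m/s.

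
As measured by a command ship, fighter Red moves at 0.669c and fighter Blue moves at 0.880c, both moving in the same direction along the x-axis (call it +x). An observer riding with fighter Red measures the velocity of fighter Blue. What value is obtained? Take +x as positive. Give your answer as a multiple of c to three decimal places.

+0.513c

β_A = 0.669, β_B = 0.880.
Transform to A's frame with the inverse velocity-addition law: u' = (u − v)/(1 − uv/c²), taking u = β_B and v = β_A.
u' = (0.880 − 0.669) / (1 − (0.669)(0.880)) = 0.2110/0.4113 = 0.5130.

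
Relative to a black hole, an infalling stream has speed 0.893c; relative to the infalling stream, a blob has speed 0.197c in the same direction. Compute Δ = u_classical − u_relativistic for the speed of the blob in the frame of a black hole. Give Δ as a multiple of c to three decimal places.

Galilean: u_cl = 0.197 + 0.893 = 1.0900.
Relativistic: u_rel = (0.197 + 0.893) / (1 + 0.197·0.893) = 1.0900/1.1759 = 0.9269.
Δ = 1.0900 − 0.9269 = 0.1631.
(The classical prediction exceeds c; the relativistic result does not.)

Δ = 0.163c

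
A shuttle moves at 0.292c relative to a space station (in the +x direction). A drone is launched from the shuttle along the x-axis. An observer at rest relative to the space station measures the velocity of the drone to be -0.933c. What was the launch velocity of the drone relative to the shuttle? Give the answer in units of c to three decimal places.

Invert the composition law: u' = (u − v)/(1 − uv/c²).
u' = (-0.933 − 0.292) / (1 − (-0.933)(0.292)) = -1.2250/1.2724 = -0.9627.

-0.963c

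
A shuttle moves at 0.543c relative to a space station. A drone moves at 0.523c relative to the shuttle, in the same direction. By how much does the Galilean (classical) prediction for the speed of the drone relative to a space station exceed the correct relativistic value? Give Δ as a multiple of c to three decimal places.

Galilean: u_cl = 0.523 + 0.543 = 1.0660.
Relativistic: u_rel = (0.523 + 0.543) / (1 + 0.523·0.543) = 1.0660/1.2840 = 0.8302.
Δ = 1.0660 − 0.8302 = 0.2358.
(The classical prediction exceeds c; the relativistic result does not.)

Δ = 0.236c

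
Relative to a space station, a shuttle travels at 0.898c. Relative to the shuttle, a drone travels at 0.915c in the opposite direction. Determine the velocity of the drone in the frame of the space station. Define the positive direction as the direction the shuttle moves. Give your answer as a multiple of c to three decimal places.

With v = 0.898 and u' = -0.915 (in units of c),
u = (u' + v)/(1 + u'v/c²):
u = (-0.915 + 0.898) / (1 + (-0.915)·0.898) = -0.0170/0.1783 = -0.0953
(Galilean addition would give -0.017c.)

-0.095c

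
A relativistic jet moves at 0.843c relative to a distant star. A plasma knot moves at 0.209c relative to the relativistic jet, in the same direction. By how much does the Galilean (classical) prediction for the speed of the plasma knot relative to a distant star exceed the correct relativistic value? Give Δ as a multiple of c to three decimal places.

Galilean: u_cl = 0.209 + 0.843 = 1.0520.
Relativistic: u_rel = (0.209 + 0.843) / (1 + 0.209·0.843) = 1.0520/1.1762 = 0.8944.
Δ = 1.0520 − 0.8944 = 0.1576.
(The classical prediction exceeds c; the relativistic result does not.)

Δ = 0.158c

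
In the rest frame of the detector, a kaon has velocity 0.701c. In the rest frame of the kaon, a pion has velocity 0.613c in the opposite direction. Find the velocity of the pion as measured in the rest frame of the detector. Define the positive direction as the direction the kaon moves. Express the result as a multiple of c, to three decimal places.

+0.154c

With v = 0.701 and u' = -0.613 (in units of c),
u = (u' + v)/(1 + u'v/c²):
u = (-0.613 + 0.701) / (1 + (-0.613)·0.701) = 0.0880/0.5703 = 0.1543
(Galilean addition would give +0.088c.)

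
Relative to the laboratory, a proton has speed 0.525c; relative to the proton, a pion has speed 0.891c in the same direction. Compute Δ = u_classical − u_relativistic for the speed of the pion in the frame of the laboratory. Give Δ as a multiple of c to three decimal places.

Galilean: u_cl = 0.891 + 0.525 = 1.4160.
Relativistic: u_rel = (0.891 + 0.525) / (1 + 0.891·0.525) = 1.4160/1.4678 = 0.9647.
Δ = 1.4160 − 0.9647 = 0.4513.
(The classical prediction exceeds c; the relativistic result does not.)

Δ = 0.451c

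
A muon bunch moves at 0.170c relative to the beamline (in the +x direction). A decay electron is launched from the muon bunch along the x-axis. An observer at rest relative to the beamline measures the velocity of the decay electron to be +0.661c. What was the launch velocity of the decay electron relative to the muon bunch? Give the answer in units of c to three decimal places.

+0.553c

Invert the composition law: u' = (u − v)/(1 − uv/c²).
u' = (0.661 − 0.170) / (1 − (0.661)(0.170)) = 0.4910/0.8876 = 0.5532.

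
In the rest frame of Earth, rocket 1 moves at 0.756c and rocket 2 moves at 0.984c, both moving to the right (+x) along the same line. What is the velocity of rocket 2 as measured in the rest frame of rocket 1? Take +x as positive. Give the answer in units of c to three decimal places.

+0.890c

β_A = 0.756, β_B = 0.984.
Transform to A's frame with the inverse velocity-addition law: u' = (u − v)/(1 − uv/c²), taking u = β_B and v = β_A.
u' = (0.984 − 0.756) / (1 − (0.756)(0.984)) = 0.2280/0.2561 = 0.8903.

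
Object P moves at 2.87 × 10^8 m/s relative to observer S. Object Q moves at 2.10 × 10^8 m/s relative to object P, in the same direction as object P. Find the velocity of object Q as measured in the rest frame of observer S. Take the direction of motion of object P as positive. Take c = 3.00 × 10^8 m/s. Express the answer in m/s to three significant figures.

2.98 × 10^8 m/s

In units of c (dividing by 3.00 × 10^8 m/s): v = 0.957, u' = 0.700.
u = (u' + v)/(1 + u'v/c²):
u = (0.700 + 0.957) / (1 + 0.700·0.957) = 1.6567/1.6697 = 0.9922
(Galilean addition would give +1.657c, exceeding c.)
Converting back: u = 0.9922 × 3.00 × 10^8 m/s.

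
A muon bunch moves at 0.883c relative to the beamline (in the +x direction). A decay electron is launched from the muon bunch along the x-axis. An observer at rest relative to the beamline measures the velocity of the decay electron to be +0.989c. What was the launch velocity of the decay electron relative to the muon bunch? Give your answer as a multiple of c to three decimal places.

+0.837c

Invert the composition law: u' = (u − v)/(1 − uv/c²).
u' = (0.989 − 0.883) / (1 − (0.989)(0.883)) = 0.1060/0.1267 = 0.8365.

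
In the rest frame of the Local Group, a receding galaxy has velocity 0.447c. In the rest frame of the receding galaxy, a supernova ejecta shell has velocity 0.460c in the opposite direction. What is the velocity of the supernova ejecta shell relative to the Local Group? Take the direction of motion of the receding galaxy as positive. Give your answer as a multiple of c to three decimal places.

-0.016c

With v = 0.447 and u' = -0.460 (in units of c),
u = (u' + v)/(1 + u'v/c²):
u = (-0.460 + 0.447) / (1 + (-0.460)·0.447) = -0.0130/0.7944 = -0.0164
(Galilean addition would give -0.013c.)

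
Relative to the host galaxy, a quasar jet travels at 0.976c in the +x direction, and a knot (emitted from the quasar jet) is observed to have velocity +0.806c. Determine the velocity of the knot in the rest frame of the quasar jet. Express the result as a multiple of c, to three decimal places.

Invert the composition law: u' = (u − v)/(1 − uv/c²).
u' = (0.806 − 0.976) / (1 − (0.806)(0.976)) = -0.1700/0.2133 = -0.7968.

-0.797c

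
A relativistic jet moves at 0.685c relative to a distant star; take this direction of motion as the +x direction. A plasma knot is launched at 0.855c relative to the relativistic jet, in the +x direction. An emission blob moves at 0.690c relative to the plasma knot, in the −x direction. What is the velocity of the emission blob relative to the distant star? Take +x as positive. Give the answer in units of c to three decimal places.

Apply u = (u' + v)/(1 + u'v/c²) successively, working outward toward the distant star.
Start: velocity of the relativistic jet relative to the distant star = 0.6850c.
Compose with the plasma knot (u' = 0.855 in the relativistic jet frame): u_1 = (0.855 + 0.685) / (1 + 0.855·0.685) = 1.5400/1.5857 = 0.9712.
Compose with the emission blob (u' = -0.690 in the plasma knot frame): u_2 = (-0.690 + 0.971) / (1 + (-0.690)·0.971) = 0.2812/0.3299 = 0.8524.

+0.852c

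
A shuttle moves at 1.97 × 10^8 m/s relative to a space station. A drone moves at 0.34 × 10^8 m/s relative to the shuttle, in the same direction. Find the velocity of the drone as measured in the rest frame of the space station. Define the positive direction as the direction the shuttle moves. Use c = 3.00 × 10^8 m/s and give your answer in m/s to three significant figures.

In units of c (dividing by 3.00 × 10^8 m/s): v = 0.657, u' = 0.113.
u = (u' + v)/(1 + u'v/c²):
u = (0.113 + 0.657) / (1 + 0.113·0.657) = 0.7700/1.0744 = 0.7167
Converting back: u = 0.7167 × 3.00 × 10^8 m/s.

2.15 × 10^8 m/s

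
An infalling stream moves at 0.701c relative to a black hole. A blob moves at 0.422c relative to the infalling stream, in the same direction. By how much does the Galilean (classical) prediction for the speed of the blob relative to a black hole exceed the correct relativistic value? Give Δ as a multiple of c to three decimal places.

Δ = 0.256c

Galilean: u_cl = 0.422 + 0.701 = 1.1230.
Relativistic: u_rel = (0.422 + 0.701) / (1 + 0.422·0.701) = 1.1230/1.2958 = 0.8666.
Δ = 1.1230 − 0.8666 = 0.2564.
(The classical prediction exceeds c; the relativistic result does not.)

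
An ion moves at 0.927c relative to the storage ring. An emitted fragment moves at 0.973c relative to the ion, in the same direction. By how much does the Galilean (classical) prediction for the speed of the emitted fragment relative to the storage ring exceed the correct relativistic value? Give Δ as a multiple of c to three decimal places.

Δ = 0.901c

Galilean: u_cl = 0.973 + 0.927 = 1.9000.
Relativistic: u_rel = (0.973 + 0.927) / (1 + 0.973·0.927) = 1.9000/1.9020 = 0.9990.
Δ = 1.9000 − 0.9990 = 0.9010.
(The classical prediction exceeds c; the relativistic result does not.)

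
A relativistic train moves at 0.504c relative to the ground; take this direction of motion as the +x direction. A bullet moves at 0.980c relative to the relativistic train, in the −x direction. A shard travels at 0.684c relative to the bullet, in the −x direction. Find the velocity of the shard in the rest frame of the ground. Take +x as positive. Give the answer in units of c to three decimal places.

Apply u = (u' + v)/(1 + u'v/c²) successively, working outward toward the ground.
Start: velocity of the relativistic train relative to the ground = 0.5040c.
Compose with the bullet (u' = -0.980 in the relativistic train frame): u_1 = (-0.980 + 0.504) / (1 + (-0.980)·0.504) = -0.4760/0.5061 = -0.9406.
Compose with the shard (u' = -0.684 in the bullet frame): u_2 = (-0.684 + (-0.941)) / (1 + (-0.684)·(-0.941)) = -1.6246/1.6433 = -0.9886.

-0.989c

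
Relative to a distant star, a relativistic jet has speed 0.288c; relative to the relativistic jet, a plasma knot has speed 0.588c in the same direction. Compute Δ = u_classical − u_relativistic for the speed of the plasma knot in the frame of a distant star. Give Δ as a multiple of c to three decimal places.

Galilean: u_cl = 0.588 + 0.288 = 0.8760.
Relativistic: u_rel = (0.588 + 0.288) / (1 + 0.588·0.288) = 0.8760/1.1693 = 0.7491.
Δ = 0.8760 − 0.7491 = 0.1269.

Δ = 0.127c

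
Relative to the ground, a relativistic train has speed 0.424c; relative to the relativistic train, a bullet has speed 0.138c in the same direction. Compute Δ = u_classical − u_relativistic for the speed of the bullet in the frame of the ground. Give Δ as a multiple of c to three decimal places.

Galilean: u_cl = 0.138 + 0.424 = 0.5620.
Relativistic: u_rel = (0.138 + 0.424) / (1 + 0.138·0.424) = 0.5620/1.0585 = 0.5309.
Δ = 0.5620 − 0.5309 = 0.0311.

Δ = 0.031c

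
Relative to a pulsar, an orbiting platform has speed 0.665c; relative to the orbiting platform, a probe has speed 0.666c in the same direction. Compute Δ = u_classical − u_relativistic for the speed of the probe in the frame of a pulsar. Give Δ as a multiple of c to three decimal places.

Δ = 0.409c

Galilean: u_cl = 0.666 + 0.665 = 1.3310.
Relativistic: u_rel = (0.666 + 0.665) / (1 + 0.666·0.665) = 1.3310/1.4429 = 0.9225.
Δ = 1.3310 − 0.9225 = 0.4085.
(The classical prediction exceeds c; the relativistic result does not.)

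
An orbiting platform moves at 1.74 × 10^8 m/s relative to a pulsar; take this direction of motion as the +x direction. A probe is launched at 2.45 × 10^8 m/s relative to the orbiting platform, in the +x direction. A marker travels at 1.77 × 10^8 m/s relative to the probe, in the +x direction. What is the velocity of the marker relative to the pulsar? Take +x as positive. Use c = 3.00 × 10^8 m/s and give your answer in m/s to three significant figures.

Apply u = (u' + v)/(1 + u'v/c²) successively, working outward toward the pulsar.
(Dividing each given speed by c = 3.00 × 10^8 m/s to work in units of c.)
Start: velocity of the orbiting platform relative to the pulsar = 0.5800c.
Compose with the probe (u' = 0.817 in the orbiting platform frame): u_1 = (0.817 + 0.580) / (1 + 0.817·0.580) = 1.3967/1.4737 = 0.9477.
Compose with the marker (u' = 0.590 in the probe frame): u_2 = (0.590 + 0.948) / (1 + 0.590·0.948) = 1.5377/1.5592 = 0.9863.
So u = 0.9863 × 3.00 × 10^8 m/s.

2.96 × 10^8 m/s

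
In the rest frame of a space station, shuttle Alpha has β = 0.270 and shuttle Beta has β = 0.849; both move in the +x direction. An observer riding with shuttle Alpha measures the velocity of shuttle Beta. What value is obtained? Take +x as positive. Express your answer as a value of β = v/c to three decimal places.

β = +0.751

β_A = 0.270, β_B = 0.849.
Transform to A's frame with the inverse velocity-addition law: u' = (u − v)/(1 − uv/c²), taking u = β_B and v = β_A.
u' = (0.849 − 0.270) / (1 − (0.270)(0.849)) = 0.5790/0.7708 = 0.7512.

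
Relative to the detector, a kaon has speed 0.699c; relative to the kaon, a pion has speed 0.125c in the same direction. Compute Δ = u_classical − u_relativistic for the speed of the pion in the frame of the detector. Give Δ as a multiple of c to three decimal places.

Δ = 0.066c

Galilean: u_cl = 0.125 + 0.699 = 0.8240.
Relativistic: u_rel = (0.125 + 0.699) / (1 + 0.125·0.699) = 0.8240/1.0874 = 0.7578.
Δ = 0.8240 − 0.7578 = 0.0662.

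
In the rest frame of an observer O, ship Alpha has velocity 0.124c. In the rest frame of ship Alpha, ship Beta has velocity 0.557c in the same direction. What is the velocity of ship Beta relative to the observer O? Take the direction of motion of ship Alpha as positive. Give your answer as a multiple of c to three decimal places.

0.637c

With v = 0.124 and u' = 0.557 (in units of c),
u = (u' + v)/(1 + u'v/c²):
u = (0.557 + 0.124) / (1 + 0.557·0.124) = 0.6810/1.0691 = 0.6370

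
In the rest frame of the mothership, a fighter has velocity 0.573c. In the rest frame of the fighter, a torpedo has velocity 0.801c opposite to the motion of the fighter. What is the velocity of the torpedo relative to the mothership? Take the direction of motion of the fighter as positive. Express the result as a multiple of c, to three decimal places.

With v = 0.573 and u' = -0.801 (in units of c),
u = (u' + v)/(1 + u'v/c²):
u = (-0.801 + 0.573) / (1 + (-0.801)·0.573) = -0.2280/0.5410 = -0.4214

-0.421c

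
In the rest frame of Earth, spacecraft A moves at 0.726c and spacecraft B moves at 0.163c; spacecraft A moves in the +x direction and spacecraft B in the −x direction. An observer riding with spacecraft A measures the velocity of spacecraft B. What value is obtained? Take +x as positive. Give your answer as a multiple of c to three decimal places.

β_A = 0.726, β_B = -0.163.
Transform to A's frame with the inverse velocity-addition law: u' = (u − v)/(1 − uv/c²), taking u = β_B and v = β_A.
u' = (-0.163 − 0.726) / (1 − (0.726)(-0.163)) = -0.8890/1.1183 = -0.7949.

-0.795c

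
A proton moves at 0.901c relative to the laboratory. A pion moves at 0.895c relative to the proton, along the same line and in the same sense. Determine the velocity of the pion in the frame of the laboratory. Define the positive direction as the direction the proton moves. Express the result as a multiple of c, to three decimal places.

0.994c

With v = 0.901 and u' = 0.895 (in units of c),
u = (u' + v)/(1 + u'v/c²):
u = (0.895 + 0.901) / (1 + 0.895·0.901) = 1.7960/1.8064 = 0.9942
(Galilean addition would give +1.796c, exceeding c.)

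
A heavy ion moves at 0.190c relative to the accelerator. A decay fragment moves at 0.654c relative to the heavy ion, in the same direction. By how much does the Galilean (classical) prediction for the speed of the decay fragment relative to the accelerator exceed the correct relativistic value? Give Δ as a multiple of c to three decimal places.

Δ = 0.093c

Galilean: u_cl = 0.654 + 0.190 = 0.8440.
Relativistic: u_rel = (0.654 + 0.190) / (1 + 0.654·0.190) = 0.8440/1.1243 = 0.7507.
Δ = 0.8440 − 0.7507 = 0.0933.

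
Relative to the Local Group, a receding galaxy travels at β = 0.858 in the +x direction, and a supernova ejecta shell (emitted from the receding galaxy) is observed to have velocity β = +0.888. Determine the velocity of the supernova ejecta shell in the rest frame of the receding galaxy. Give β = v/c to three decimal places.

β = +0.126

Invert the composition law: u' = (u − v)/(1 − uv/c²).
u' = (0.888 − 0.858) / (1 − (0.888)(0.858)) = 0.0300/0.2381 = 0.1260.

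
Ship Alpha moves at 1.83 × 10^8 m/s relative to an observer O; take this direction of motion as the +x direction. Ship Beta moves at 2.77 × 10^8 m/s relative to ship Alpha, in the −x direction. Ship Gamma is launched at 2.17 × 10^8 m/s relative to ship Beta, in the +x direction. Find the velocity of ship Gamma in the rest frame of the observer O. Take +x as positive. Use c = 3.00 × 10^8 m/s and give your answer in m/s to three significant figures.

Apply u = (u' + v)/(1 + u'v/c²) successively, working outward toward the observer O.
(Dividing each given speed by c = 3.00 × 10^8 m/s to work in units of c.)
Start: velocity of ship Alpha relative to the observer O = 0.6100c.
Compose with ship Beta (u' = -0.923 in ship Alpha frame): u_1 = (-0.923 + 0.610) / (1 + (-0.923)·0.610) = -0.3133/0.4368 = -0.7174.
Compose with ship Gamma (u' = 0.723 in ship Beta frame): u_2 = (0.723 + (-0.717)) / (1 + 0.723·(-0.717)) = 0.0059/0.4811 = 0.0123.
So u = 0.0123 × 3.00 × 10^8 m/s.

+3.70 × 10^6 m/s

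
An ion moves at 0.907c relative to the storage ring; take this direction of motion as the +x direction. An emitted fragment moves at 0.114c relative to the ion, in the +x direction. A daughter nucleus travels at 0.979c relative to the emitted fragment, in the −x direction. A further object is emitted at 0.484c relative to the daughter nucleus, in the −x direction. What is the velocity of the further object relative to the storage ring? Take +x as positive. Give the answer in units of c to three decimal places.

Apply u = (u' + v)/(1 + u'v/c²) successively, working outward toward the storage ring.
Start: velocity of the ion relative to the storage ring = 0.9070c.
Compose with the emitted fragment (u' = 0.114 in the ion frame): u_1 = (0.114 + 0.907) / (1 + 0.114·0.907) = 1.0210/1.1034 = 0.9253.
Compose with the daughter nucleus (u' = -0.979 in the emitted fragment frame): u_2 = (-0.979 + 0.925) / (1 + (-0.979)·0.925) = -0.0537/0.0941 = -0.5704.
Compose with the further object (u' = -0.484 in the daughter nucleus frame): u_3 = (-0.484 + (-0.570)) / (1 + (-0.484)·(-0.570)) = -1.0544/1.2761 = -0.8263.

-0.826c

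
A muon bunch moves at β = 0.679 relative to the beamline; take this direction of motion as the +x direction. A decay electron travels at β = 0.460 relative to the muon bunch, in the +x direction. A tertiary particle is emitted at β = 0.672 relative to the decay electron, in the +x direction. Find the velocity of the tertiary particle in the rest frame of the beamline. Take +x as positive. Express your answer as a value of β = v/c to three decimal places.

Apply u = (u' + v)/(1 + u'v/c²) successively, working outward toward the beamline.
Start: velocity of the muon bunch relative to the beamline = 0.6790c.
Compose with the decay electron (u' = 0.460 in the muon bunch frame): u_1 = (0.460 + 0.679) / (1 + 0.460·0.679) = 1.1390/1.3123 = 0.8679.
Compose with the tertiary particle (u' = 0.672 in the decay electron frame): u_2 = (0.672 + 0.868) / (1 + 0.672·0.868) = 1.5399/1.5832 = 0.9726.

β = 0.973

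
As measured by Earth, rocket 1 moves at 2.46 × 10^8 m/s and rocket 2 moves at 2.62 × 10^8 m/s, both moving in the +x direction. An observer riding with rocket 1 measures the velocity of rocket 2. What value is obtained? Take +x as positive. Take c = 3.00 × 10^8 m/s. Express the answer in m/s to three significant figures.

β_A = 0.820, β_B = 0.873 (dividing each by c = 3.00 × 10^8 m/s).
Transform to A's frame with the inverse velocity-addition law: u' = (u − v)/(1 − uv/c²), taking u = β_B and v = β_A.
u' = (0.873 − 0.820) / (1 − (0.820)(0.873)) = 0.0533/0.2839 = 0.1879.
u' = 0.1879 × 3.00 × 10^8 m/s.

+5.64 × 10^7 m/s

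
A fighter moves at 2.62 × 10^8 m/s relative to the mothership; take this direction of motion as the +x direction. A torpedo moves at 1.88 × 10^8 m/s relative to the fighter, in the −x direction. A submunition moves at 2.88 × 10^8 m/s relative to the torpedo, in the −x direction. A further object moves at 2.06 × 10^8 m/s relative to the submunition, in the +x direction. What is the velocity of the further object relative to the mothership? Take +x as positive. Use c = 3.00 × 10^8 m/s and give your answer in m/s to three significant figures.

-1.37 × 10^8 m/s

Apply u = (u' + v)/(1 + u'v/c²) successively, working outward toward the mothership.
(Dividing each given speed by c = 3.00 × 10^8 m/s to work in units of c.)
Start: velocity of the fighter relative to the mothership = 0.8733c.
Compose with the torpedo (u' = -0.627 in the fighter frame): u_1 = (-0.627 + 0.873) / (1 + (-0.627)·0.873) = 0.2467/0.4527 = 0.5449.
Compose with the submunition (u' = -0.960 in the torpedo frame): u_2 = (-0.960 + 0.545) / (1 + (-0.960)·0.545) = -0.4151/0.4769 = -0.8704.
Compose with the further object (u' = 0.687 in the submunition frame): u_3 = (0.687 + (-0.870)) / (1 + 0.687·(-0.870)) = -0.1838/0.4023 = -0.4568.
So u = -0.4568 × 3.00 × 10^8 m/s.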